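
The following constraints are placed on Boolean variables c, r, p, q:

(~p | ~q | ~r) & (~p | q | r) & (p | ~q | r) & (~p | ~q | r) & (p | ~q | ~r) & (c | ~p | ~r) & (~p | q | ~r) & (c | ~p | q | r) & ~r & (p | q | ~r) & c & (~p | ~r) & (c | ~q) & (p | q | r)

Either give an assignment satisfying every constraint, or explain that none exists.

Unsatisfiable — no assignment works.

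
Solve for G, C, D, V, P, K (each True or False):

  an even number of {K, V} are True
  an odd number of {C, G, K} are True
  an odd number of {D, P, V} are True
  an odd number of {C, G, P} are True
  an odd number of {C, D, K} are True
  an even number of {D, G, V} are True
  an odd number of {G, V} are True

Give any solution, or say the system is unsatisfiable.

G = True, C = False, D = True, V = False, P = False, K = False

{K, V}: 0 true → even ✓
{C, G, K}: 1 true → odd ✓
{D, P, V}: 1 true → odd ✓
{C, G, P}: 1 true → odd ✓
{C, D, K}: 1 true → odd ✓
{D, G, V}: 2 true → even ✓
{G, V}: 1 true → odd ✓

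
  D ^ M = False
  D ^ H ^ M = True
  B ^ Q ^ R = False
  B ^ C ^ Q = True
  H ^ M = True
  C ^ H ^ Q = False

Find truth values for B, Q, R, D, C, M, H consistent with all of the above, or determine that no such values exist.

B=F, Q=T, R=T, D=F, C=F, M=F, H=T

D ^ M = F ^ F = False ✓
D ^ H ^ M = F ^ T ^ F = True ✓
B ^ Q ^ R = F ^ T ^ T = False ✓
B ^ C ^ Q = F ^ F ^ T = True ✓
H ^ M = T ^ F = True ✓
C ^ H ^ Q = F ^ T ^ T = False ✓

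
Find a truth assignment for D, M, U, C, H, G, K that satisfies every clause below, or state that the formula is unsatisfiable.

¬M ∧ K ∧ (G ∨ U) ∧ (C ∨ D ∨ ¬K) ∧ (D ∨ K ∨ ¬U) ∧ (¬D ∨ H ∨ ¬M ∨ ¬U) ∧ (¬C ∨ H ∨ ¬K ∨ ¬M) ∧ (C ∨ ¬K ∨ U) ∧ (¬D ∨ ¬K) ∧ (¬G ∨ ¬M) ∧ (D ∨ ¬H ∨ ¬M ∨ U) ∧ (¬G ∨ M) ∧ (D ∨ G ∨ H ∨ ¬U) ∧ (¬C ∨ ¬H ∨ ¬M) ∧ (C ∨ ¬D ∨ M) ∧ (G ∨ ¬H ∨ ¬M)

D = False, M = False, U = True, C = True, H = True, G = False, K = True

Unit clause (¬M) forces M = False.
Unit clause (K) forces K = True.
In (¬D ∨ ¬K) only ¬D is left, so D = False.
In (¬G ∨ M) only ¬G is left, so G = False.
In (G ∨ U) only U is left, so U = True.
In (C ∨ D ∨ ¬K) only C is left, so C = True.
In (D ∨ G ∨ H ∨ ¬U) only H is left, so H = True.
All clauses satisfied.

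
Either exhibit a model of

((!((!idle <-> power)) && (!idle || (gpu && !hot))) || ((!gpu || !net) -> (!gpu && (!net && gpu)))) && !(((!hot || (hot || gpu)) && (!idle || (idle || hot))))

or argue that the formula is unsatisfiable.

No satisfying assignment exists.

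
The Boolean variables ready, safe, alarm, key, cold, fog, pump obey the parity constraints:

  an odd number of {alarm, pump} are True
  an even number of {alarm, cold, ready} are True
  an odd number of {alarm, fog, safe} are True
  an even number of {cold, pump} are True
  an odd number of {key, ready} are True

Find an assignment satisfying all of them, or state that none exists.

ready = True; safe = True; alarm = False; key = False; cold = True; fog = False; pump = True

{alarm, pump}: 1 true → odd ✓
{alarm, cold, ready}: 2 true → even ✓
{alarm, fog, safe}: 1 true → odd ✓
{cold, pump}: 2 true → even ✓
{key, ready}: 1 true → odd ✓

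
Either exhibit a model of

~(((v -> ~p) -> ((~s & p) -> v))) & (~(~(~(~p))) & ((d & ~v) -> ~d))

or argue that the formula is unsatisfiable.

p = True, v = False, s = False, d = False

  ~(((v -> ~p) -> ((~s & p) -> v))) = True
    (v -> ~p) -> ((~s & p) -> v) = False
      v -> ~p = True
        ~p = False
      (~s & p) -> v = False
        ~s & p = True
          ~s = True
  ~(~(~(~p))) & ((d & ~v) -> ~d) = True
    ~(~(~(~p))) = True
      ~(~(~p)) = False
        ~(~p) = True
          ~p = False
    (d & ~v) -> ~d = True
      d & ~v = False
        ~v = True
      ~d = True
Both conjuncts True, so the formula holds.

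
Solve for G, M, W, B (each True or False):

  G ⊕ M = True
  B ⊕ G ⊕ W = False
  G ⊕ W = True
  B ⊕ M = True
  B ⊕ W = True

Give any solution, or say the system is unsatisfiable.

G = True, M = False, W = False, B = True

G ⊕ M = T ⊕ F = True ✓
B ⊕ G ⊕ W = T ⊕ T ⊕ F = False ✓
G ⊕ W = T ⊕ F = True ✓
B ⊕ M = T ⊕ F = True ✓
B ⊕ W = T ⊕ F = True ✓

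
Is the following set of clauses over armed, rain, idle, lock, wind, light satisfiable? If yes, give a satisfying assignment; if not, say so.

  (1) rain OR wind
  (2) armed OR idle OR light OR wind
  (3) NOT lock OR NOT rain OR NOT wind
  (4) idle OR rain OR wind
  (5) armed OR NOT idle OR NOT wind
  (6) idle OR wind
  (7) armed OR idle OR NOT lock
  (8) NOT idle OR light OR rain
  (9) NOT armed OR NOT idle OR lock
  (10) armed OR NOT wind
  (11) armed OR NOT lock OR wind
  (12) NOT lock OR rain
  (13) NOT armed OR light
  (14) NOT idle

armed = True, rain = False, idle = False, lock = False, wind = True, light = True

Unit clause (NOT idle) forces idle = False.
In (idle OR wind) only wind is left, so wind = True.
In (armed OR NOT wind) only armed is left, so armed = True.
In (NOT armed OR light) only light is left, so light = True.
Set rain = False.
  then (NOT lock OR rain) forces lock = False.
All clauses satisfied.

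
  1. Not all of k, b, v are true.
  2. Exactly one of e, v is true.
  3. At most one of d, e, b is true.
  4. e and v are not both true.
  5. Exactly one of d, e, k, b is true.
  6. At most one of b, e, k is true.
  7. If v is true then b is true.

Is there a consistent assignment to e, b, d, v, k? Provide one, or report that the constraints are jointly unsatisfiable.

e=F; b=T; d=F; v=T; k=F

  (1) {k, b, v}: 2/3 true — not all ✓
  (2) {e, v}: 1 true — exactly one ✓
  (3) {d, e, b}: 1 true — at most one ✓
  (4) e=F, v=T — not both ✓
  (5) {d, e, k, b}: 1 true — exactly one ✓
  (6) {b, e, k}: 1 true — at most one ✓
  (7) v=T ⇒ b: T ✓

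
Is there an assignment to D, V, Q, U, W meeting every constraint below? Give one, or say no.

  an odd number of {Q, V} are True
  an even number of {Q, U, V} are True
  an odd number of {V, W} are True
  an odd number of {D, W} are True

D = False, V = False, Q = True, U = True, W = True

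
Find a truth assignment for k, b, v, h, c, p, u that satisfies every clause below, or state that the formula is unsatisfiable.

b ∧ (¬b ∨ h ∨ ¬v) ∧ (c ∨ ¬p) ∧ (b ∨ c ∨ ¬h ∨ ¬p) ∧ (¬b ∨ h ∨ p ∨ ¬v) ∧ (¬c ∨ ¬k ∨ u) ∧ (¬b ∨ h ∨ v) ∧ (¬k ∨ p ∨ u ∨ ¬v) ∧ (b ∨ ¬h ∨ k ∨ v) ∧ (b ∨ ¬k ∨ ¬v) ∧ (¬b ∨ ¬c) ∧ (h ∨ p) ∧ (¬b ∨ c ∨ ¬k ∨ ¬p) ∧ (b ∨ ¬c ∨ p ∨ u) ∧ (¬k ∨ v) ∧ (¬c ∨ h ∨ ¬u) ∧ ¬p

k = True; b = True; v = True; h = True; c = False; p = False; u = True

Unit clause (b) forces b = True.
In (¬b ∨ ¬c) only ¬c is left, so c = False.
Unit clause (¬p) forces p = False.
In (h ∨ p) only h is left, so h = True.
Set k = True.
  then (¬k ∨ v) forces v = True.
  then (¬k ∨ p ∨ u ∨ ¬v) forces u = True.
All clauses satisfied.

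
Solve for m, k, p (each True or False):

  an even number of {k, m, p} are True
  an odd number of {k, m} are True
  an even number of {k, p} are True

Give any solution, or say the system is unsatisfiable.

m = False, k = True, p = True

{k, m, p}: 2 true → even ✓
{k, m}: 1 true → odd ✓
{k, p}: 2 true → even ✓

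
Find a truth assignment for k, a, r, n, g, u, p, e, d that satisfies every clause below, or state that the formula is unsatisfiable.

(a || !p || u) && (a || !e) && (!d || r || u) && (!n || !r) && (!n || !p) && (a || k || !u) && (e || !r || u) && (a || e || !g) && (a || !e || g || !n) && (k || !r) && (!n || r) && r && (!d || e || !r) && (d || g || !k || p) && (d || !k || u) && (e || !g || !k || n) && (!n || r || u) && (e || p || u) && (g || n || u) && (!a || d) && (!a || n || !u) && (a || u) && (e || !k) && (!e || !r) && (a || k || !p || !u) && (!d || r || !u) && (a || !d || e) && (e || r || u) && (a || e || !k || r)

Case r = True:
  (!n || !r) forces n = False.
  (k || !r) forces k = True.
  (e || !k) forces e = True.
  Clause (!e || !r) is falsified — contradiction.
Case r = False:
  Clause (r) is falsified — contradiction.
Both cases fail, so the formula is unsatisfiable.

Unsatisfiable — no assignment works.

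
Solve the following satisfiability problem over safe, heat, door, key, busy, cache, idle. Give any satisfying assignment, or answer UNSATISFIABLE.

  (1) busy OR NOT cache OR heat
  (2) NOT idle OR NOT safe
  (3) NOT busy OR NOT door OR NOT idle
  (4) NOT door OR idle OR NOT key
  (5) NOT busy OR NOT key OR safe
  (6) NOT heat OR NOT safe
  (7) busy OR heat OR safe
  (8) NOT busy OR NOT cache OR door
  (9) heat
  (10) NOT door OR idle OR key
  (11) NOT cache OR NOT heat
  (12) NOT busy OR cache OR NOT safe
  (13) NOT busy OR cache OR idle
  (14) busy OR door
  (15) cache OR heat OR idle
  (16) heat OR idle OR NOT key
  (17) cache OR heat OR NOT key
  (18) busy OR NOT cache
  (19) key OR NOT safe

safe = False, heat = True, door = False, key = False, busy = True, cache = False, idle = True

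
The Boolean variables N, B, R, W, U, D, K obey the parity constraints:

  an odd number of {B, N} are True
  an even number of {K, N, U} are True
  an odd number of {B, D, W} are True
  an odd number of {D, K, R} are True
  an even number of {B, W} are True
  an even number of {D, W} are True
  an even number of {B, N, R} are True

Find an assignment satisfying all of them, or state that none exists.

N = False, B = True, R = True, W = True, U = True, D = True, K = True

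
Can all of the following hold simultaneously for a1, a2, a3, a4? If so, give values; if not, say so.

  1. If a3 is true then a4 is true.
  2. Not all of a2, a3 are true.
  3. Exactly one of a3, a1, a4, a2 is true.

a1: False, a2: False, a3: False, a4: True

  (1) a3=F ⇒ a4: vacuous ✓
  (2) {a2, a3}: 0/2 true — not all ✓
  (3) {a3, a1, a4, a2}: 1 true — exactly one ✓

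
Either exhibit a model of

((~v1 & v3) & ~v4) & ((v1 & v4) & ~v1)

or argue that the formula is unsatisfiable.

Case v1 = True: the conjunct ~v1 is False.
Case v1 = False: the conjunct v1 is False.
Both cases fail — unsatisfiable.

Unsatisfiable — no assignment works.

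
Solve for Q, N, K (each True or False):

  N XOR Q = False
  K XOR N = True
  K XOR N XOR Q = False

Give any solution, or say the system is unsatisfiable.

Q = True, N = True, K = False

N XOR Q = T XOR T = False ✓
K XOR N = F XOR T = True ✓
K XOR N XOR Q = F XOR T XOR T = False ✓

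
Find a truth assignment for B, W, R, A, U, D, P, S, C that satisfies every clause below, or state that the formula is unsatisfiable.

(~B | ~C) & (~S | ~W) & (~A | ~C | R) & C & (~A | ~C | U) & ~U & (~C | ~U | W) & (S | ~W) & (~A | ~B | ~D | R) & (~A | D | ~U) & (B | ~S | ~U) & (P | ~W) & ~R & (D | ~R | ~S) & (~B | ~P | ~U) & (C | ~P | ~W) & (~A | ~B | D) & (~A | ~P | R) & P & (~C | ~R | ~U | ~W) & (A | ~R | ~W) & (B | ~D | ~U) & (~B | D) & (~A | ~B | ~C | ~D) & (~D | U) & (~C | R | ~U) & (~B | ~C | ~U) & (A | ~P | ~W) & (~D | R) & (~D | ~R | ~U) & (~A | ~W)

B = False, W = False, R = False, A = False, U = False, D = False, P = True, S = False, C = True

Unit clause (C) forces C = True.
Unit clause (~U) forces U = False.
Unit clause (~R) forces R = False.
Unit clause (P) forces P = True.
In (~D | U) only ~D is left, so D = False.
In (~B | ~C) only ~B is left, so B = False.
In (~A | ~C | R) only ~A is left, so A = False.
In (A | ~P | ~W) only ~W is left, so W = False.
Set S = False.
All clauses satisfied.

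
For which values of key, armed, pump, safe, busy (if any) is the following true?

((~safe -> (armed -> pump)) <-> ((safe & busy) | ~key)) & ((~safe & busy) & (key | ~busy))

key = True; armed = True; pump = False; safe = False; busy = True

  (~safe -> (armed -> pump)) <-> ((safe & busy) | ~key) = True
    ~safe -> (armed -> pump) = False
      ~safe = True
      armed -> pump = False
    (safe & busy) | ~key = False
      safe & busy = False
      ~key = False
  (~safe & busy) & (key | ~busy) = True
    ~safe & busy = True
      ~safe = True
    key | ~busy = True
      ~busy = False
Both conjuncts True, so the formula holds.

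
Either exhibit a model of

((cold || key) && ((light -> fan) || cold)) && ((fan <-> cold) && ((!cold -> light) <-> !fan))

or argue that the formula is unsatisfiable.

Case cold = True: the formula simplifies to fan && !fan.
  fan = True: the conjunct !fan is False.
  fan = False: the conjunct fan is False.
Case cold = False: the formula simplifies to (key && (light -> fan)) && (!fan && (light <-> !fan)).
  fan = True: the conjunct !fan is False.
  fan = False: simplifies to (key && !light) && light.
    light = True: the conjunct !light is False.
    light = False: the conjunct light is False.
Both cases fail — unsatisfiable.

No satisfying assignment exists.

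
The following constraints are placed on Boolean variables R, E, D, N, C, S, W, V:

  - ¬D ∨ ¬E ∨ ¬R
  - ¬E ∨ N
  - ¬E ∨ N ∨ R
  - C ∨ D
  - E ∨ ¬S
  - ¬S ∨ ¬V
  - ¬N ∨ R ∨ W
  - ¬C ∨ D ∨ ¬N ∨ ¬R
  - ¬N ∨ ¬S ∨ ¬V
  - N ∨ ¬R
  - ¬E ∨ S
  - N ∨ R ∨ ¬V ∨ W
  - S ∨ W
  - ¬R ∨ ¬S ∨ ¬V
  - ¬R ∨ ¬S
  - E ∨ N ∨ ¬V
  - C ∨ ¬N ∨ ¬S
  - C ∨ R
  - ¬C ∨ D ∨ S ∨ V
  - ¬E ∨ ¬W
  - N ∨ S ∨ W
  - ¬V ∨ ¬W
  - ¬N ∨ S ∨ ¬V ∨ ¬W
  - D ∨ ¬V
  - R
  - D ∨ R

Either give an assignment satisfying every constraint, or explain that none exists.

R = True, E = False, D = True, N = True, C = False, S = False, W = True, V = False

Unit clause (R) forces R = True.
In (N ∨ ¬R) only N is left, so N = True.
In (¬R ∨ ¬S) only ¬S is left, so S = False.
In (¬E ∨ S) only ¬E is left, so E = False.
In (S ∨ W) only W is left, so W = True.
In (¬V ∨ ¬W) only ¬V is left, so V = False.
Try D = False:
  (C ∨ D) forces C = True.
  clause (¬C ∨ D ∨ ¬N ∨ ¬R) is falsified — backtrack.
So D = True.
Set C = False.
All clauses satisfied.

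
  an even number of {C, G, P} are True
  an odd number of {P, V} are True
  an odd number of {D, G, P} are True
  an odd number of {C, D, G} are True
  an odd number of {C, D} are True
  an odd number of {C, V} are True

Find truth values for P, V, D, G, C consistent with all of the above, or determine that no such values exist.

P: False, V: True, D: True, G: False, C: False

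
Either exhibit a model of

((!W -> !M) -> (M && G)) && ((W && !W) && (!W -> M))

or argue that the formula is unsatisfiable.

Unsatisfiable

Case W = True: the conjunct !W is False.
Case W = False: the conjunct W is False.
Both cases fail — unsatisfiable.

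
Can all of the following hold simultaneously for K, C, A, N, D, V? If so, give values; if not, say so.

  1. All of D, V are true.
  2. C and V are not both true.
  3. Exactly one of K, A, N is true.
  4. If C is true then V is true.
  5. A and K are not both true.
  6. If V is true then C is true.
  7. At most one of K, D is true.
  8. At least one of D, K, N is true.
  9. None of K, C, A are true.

Case C = True:
  Constraint (9) is violated (C=T) — contradiction.
Case C = False:
  (1) forces D = True.
  (1) forces V = True.
  Constraint (6) is violated (V=T, C=F) — contradiction.
Both cases fail — unsatisfiable.

Unsatisfiable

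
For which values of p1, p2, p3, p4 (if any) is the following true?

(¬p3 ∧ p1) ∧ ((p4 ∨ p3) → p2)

p1 = True, p2 = True, p3 = False, p4 = True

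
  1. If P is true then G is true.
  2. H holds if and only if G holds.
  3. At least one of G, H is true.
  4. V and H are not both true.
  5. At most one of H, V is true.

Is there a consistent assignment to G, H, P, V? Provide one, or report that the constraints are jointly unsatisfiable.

G = True; H = True; P = True; V = False

  (1) P=T ⇒ G: T ✓
  (2) H=T, G=T — same ✓
  (3) {G, H}: 2 true — at least one ✓
  (4) V=F, H=T — not both ✓
  (5) {H, V}: 1 true — at most one ✓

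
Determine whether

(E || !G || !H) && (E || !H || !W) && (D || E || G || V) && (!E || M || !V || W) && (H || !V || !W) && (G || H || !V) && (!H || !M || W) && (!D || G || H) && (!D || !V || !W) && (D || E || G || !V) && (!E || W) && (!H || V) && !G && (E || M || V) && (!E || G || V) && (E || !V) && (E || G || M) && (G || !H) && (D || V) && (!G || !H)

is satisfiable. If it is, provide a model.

Unsatisfiable — no assignment works.

Case G = True:
  Clause (!G) is falsified — contradiction.
Case G = False:
  (G || !H) forces H = False.
  (G || H || !V) forces V = False.
  (!D || G || H) forces D = False.
  Clause (D || V) is falsified — contradiction.
Both cases fail, so the formula is unsatisfiable.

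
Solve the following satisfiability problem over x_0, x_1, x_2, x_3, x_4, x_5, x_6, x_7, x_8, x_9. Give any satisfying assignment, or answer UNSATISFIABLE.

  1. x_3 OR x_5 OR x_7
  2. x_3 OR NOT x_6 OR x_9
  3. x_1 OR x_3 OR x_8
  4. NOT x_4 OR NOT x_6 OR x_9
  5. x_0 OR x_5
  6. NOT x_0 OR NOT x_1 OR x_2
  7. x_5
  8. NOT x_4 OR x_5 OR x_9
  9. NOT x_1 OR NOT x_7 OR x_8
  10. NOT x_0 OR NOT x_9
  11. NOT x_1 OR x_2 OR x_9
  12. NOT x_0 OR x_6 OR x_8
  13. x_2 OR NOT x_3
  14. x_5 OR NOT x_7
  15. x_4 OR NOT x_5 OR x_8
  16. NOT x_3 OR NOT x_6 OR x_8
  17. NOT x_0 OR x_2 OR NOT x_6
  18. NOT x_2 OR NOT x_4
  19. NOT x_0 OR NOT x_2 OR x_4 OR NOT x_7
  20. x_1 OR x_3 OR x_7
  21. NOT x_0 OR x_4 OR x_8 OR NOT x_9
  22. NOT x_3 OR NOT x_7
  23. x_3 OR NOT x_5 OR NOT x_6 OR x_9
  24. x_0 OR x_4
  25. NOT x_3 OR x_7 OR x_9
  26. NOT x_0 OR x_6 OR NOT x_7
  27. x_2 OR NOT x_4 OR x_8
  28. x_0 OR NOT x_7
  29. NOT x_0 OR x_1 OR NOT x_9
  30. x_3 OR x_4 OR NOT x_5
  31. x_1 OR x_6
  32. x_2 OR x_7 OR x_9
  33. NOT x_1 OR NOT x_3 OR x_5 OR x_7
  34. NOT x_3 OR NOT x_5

Unit clause (x_5) forces x_5 = True.
In (NOT x_3 OR NOT x_5) only NOT x_3 is left, so x_3 = False.
In (x_3 OR x_4 OR NOT x_5) only x_4 is left, so x_4 = True.
In (NOT x_2 OR NOT x_4) only NOT x_2 is left, so x_2 = False.
In (x_2 OR NOT x_4 OR x_8) only x_8 is left, so x_8 = True.
Try x_0 = True:
  (NOT x_0 OR NOT x_1 OR x_2) forces x_1 = False.
  (NOT x_0 OR NOT x_9) forces x_9 = False.
  (x_3 OR NOT x_6 OR x_9) forces x_6 = False.
  clause (x_1 OR x_6) is falsified — backtrack.
So x_0 = False.
  then (x_0 OR NOT x_7) forces x_7 = False.
  then (x_2 OR x_7 OR x_9) forces x_9 = True.
  then (x_1 OR x_3 OR x_7) forces x_1 = True.
Set x_6 = False.
All clauses satisfied.

x_0: False, x_1: True, x_2: False, x_3: False, x_4: True, x_5: True, x_6: False, x_7: False, x_8: True, x_9: True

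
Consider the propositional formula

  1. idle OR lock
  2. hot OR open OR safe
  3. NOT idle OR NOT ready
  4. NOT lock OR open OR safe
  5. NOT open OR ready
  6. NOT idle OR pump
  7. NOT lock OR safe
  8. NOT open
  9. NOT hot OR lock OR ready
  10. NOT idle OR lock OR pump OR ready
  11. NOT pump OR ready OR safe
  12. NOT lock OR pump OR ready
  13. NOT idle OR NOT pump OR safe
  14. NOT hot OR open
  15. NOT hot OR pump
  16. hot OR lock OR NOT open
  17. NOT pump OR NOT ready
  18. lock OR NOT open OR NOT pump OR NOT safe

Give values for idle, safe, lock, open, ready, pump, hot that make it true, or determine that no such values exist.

idle = True, safe = True, lock = True, open = False, ready = False, pump = True, hot = False

Unit clause (NOT open) forces open = False.
In (NOT hot OR open) only NOT hot is left, so hot = False.
In (hot OR open OR safe) only safe is left, so safe = True.
Set idle = True.
  then (NOT idle OR NOT ready) forces ready = False.
  then (NOT idle OR pump) forces pump = True.
Set lock = True.
All clauses satisfied.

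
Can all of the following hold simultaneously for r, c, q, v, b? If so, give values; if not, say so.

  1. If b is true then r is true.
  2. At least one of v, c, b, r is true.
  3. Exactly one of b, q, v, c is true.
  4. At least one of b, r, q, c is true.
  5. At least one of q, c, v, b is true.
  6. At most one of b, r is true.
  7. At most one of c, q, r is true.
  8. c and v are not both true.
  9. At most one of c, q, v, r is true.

r: False, c: True, q: False, v: False, b: False

  (1) b=F ⇒ r: vacuous ✓
  (2) {v, c, b, r}: 1 true — at least one ✓
  (3) {b, q, v, c}: 1 true — exactly one ✓
  (4) {b, r, q, c}: 1 true — at least one ✓
  (5) {q, c, v, b}: 1 true — at least one ✓
  (6) {b, r}: 0 true — at most one ✓
  (7) {c, q, r}: 1 true — at most one ✓
  (8) c=T, v=F — not both ✓
  (9) {c, q, v, r}: 1 true — at most one ✓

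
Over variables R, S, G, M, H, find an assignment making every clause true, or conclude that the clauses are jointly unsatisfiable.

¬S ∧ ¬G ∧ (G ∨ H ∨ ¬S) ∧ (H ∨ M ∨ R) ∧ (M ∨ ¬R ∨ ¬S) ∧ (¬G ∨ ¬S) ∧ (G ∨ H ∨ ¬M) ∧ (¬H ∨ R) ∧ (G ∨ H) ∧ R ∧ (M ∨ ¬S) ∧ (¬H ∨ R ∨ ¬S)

Unit clause (¬S) forces S = False.
Unit clause (¬G) forces G = False.
In (G ∨ H) only H is left, so H = True.
Unit clause (R) forces R = True.
Set M = True.
All clauses satisfied.

R = True; S = False; G = False; M = True; H = True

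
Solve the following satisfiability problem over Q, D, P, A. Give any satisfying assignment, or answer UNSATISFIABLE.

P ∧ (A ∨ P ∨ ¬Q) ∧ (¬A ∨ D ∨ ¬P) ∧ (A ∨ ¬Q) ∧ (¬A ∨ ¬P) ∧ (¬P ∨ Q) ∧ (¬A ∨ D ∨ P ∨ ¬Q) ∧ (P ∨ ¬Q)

No satisfying assignment exists.

Case P = True:
  (¬A ∨ ¬P) forces A = False.
  (A ∨ ¬Q) forces Q = False.
  Clause (¬P ∨ Q) is falsified — contradiction.
Case P = False:
  Clause (P) is falsified — contradiction.
Both cases fail, so the formula is unsatisfiable.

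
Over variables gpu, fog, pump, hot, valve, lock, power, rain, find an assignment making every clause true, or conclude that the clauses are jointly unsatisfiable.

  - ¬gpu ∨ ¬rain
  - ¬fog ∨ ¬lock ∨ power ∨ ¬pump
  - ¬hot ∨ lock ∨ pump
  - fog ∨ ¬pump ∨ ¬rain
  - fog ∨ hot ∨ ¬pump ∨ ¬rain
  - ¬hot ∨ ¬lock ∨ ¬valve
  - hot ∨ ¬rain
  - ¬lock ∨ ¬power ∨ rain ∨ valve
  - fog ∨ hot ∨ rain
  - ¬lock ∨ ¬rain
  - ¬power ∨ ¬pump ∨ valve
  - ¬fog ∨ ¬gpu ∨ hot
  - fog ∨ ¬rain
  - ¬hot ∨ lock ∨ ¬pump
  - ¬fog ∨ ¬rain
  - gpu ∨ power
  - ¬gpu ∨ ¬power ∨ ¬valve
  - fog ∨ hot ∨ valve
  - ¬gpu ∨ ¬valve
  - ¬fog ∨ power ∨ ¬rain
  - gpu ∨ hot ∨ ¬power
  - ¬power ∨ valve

gpu = True, fog = False, pump = True, hot = True, valve = False, lock = True, power = False, rain = False

Set gpu = True.
  then (¬gpu ∨ ¬rain) forces rain = False.
  then (¬gpu ∨ ¬valve) forces valve = False.
  then (¬power ∨ valve) forces power = False.
Set fog = False.
  then (fog ∨ hot ∨ rain) forces hot = True.
Set pump = True.
  then (¬hot ∨ lock ∨ ¬pump) forces lock = True.
All clauses satisfied.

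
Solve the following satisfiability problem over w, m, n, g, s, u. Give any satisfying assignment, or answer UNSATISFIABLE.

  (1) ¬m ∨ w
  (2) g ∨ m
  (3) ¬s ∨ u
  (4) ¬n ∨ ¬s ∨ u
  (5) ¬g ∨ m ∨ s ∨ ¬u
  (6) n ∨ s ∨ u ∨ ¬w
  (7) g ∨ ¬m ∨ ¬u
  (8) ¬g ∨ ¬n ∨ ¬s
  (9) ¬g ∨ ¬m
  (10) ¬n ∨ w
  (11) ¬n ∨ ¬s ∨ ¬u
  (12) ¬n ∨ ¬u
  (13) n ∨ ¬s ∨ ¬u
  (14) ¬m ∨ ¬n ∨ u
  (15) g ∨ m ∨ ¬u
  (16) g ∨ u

w = False, m = False, n = False, g = True, s = False, u = False

Set w = False.
  then (¬m ∨ w) forces m = False.
  then (g ∨ m) forces g = True.
  then (¬n ∨ w) forces n = False.
Try s = True:
  (¬s ∨ u) forces u = True.
  clause (n ∨ ¬s ∨ ¬u) is falsified — backtrack.
So s = False.
  then (¬g ∨ m ∨ s ∨ ¬u) forces u = False.
All clauses satisfied.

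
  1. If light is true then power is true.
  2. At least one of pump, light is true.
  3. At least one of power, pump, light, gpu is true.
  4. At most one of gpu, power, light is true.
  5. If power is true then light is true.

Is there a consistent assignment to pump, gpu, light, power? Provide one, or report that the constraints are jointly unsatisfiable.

pump = True, gpu = True, light = False, power = False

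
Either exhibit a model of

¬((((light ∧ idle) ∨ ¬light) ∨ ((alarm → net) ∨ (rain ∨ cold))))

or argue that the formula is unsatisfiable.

rain: False, net: False, cold: False, light: True, alarm: True, idle: False

  ¬((((light ∧ idle) ∨ ¬light) ∨ ((alarm → net) ∨ (rain ∨ cold)))) = True
    ((light ∧ idle) ∨ ¬light) ∨ ((alarm → net) ∨ (rain ∨ cold)) = False
      (light ∧ idle) ∨ ¬light = False
        light ∧ idle = False
        ¬light = False
      (alarm → net) ∨ (rain ∨ cold) = False
        alarm → net = False
        rain ∨ cold = False
The formula evaluates to True.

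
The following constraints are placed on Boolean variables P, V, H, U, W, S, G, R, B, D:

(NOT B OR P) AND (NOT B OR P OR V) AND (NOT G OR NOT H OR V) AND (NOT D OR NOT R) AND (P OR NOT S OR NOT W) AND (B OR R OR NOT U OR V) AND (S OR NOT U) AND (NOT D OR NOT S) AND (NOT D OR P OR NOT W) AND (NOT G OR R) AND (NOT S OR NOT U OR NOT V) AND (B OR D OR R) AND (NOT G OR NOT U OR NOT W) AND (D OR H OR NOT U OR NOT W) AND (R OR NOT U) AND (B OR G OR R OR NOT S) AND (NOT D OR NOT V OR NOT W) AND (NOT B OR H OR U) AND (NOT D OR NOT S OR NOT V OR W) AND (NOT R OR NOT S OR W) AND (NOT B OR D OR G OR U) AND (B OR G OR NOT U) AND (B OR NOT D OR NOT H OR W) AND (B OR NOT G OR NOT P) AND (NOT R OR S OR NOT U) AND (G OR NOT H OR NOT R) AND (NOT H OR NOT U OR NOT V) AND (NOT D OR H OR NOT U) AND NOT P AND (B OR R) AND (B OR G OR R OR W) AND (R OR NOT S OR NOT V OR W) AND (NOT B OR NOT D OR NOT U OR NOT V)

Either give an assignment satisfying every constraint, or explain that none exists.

Unit clause (NOT P) forces P = False.
In (NOT B OR P) only NOT B is left, so B = False.
In (B OR R) only R is left, so R = True.
In (NOT D OR NOT R) only NOT D is left, so D = False.
Set V = True.
Set H = True.
  then (G OR NOT H OR NOT R) forces G = True.
  then (NOT H OR NOT U OR NOT V) forces U = False.
Set W = False.
  then (NOT R OR NOT S OR W) forces S = False.
All clauses satisfied.

P=F; V=T; H=T; U=F; W=F; S=F; G=T; R=T; B=F; D=F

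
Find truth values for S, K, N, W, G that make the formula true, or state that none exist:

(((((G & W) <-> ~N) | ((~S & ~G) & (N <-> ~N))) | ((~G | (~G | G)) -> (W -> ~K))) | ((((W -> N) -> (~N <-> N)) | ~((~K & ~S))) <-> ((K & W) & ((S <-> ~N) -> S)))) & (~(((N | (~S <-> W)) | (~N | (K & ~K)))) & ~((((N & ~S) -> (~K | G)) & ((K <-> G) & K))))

The conjunct ~(((N | (~S <-> W)) | (~N | (K & ~K)))) is unsatisfiable on its own:
  N = True: this becomes ~((True | (K & ~K))) = False.
  N = False: this becomes ~(((~S <-> W) | True)) = False.
So the whole conjunction is unsatisfiable.

Unsatisfiable — no assignment works.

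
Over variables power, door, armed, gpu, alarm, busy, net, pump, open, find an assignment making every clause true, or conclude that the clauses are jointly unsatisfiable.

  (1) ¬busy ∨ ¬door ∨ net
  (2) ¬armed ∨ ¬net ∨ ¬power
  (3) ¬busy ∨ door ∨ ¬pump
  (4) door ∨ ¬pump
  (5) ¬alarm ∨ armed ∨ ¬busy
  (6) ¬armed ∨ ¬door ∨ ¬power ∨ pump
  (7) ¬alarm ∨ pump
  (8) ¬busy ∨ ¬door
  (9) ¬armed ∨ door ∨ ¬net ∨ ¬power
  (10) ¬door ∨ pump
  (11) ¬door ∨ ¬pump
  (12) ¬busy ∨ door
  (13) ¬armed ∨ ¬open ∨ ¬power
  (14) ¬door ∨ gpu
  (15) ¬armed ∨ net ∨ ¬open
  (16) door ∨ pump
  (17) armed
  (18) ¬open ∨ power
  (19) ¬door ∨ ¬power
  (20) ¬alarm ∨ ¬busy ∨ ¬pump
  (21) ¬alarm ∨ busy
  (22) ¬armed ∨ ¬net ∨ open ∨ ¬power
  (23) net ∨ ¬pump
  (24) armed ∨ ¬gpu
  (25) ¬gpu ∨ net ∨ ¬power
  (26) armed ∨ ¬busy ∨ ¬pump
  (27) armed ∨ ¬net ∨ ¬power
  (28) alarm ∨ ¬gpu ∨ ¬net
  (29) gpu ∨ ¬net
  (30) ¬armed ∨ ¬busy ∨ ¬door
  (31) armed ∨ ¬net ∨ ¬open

Case door = True:
  (¬busy ∨ ¬door) forces busy = False.
  (¬door ∨ pump) forces pump = True.
  Clause (¬door ∨ ¬pump) is falsified — contradiction.
Case door = False:
  (door ∨ ¬pump) forces pump = False.
  Clause (door ∨ pump) is falsified — contradiction.
Both cases fail, so the formula is unsatisfiable.

The formula is unsatisfiable.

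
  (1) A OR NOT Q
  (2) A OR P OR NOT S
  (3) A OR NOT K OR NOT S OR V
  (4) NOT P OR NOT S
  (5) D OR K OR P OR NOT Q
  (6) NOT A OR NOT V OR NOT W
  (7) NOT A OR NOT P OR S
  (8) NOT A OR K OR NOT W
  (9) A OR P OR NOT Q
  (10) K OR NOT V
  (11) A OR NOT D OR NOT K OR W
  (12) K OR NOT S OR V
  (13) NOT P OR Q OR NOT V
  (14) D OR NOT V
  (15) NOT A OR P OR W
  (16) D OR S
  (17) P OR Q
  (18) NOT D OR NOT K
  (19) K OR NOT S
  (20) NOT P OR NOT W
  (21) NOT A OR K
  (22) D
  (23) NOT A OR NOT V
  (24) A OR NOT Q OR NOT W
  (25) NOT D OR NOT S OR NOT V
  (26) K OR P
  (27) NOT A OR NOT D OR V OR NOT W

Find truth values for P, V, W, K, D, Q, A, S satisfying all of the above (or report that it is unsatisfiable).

P=T, V=F, W=F, K=F, D=T, Q=F, A=F, S=F

Unit clause (D) forces D = True.
In (NOT D OR NOT K) only NOT K is left, so K = False.
In (K OR NOT S) only NOT S is left, so S = False.
In (NOT A OR K) only NOT A is left, so A = False.
In (K OR P) only P is left, so P = True.
In (A OR NOT Q) only NOT Q is left, so Q = False.
In (K OR NOT V) only NOT V is left, so V = False.
In (NOT P OR NOT W) only NOT W is left, so W = False.
All clauses satisfied.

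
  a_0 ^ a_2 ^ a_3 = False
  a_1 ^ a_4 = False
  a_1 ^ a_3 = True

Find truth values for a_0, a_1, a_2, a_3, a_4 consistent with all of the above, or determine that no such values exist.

a_0: False; a_1: False; a_2: True; a_3: True; a_4: False

a_0 ^ a_2 ^ a_3 = F ^ T ^ T = False ✓
a_1 ^ a_4 = F ^ F = False ✓
a_1 ^ a_3 = F ^ T = True ✓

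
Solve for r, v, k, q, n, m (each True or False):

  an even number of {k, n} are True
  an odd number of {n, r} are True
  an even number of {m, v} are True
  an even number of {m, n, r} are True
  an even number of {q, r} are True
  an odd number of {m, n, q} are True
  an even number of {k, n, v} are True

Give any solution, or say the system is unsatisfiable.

Adding constraints 4, 5, 6 mod 2: every variable appears an even number of times on the left, so the left side is 0.
But the right sides sum to 1 (mod 2). 0 ≠ 1 — the system is inconsistent.

No satisfying assignment exists.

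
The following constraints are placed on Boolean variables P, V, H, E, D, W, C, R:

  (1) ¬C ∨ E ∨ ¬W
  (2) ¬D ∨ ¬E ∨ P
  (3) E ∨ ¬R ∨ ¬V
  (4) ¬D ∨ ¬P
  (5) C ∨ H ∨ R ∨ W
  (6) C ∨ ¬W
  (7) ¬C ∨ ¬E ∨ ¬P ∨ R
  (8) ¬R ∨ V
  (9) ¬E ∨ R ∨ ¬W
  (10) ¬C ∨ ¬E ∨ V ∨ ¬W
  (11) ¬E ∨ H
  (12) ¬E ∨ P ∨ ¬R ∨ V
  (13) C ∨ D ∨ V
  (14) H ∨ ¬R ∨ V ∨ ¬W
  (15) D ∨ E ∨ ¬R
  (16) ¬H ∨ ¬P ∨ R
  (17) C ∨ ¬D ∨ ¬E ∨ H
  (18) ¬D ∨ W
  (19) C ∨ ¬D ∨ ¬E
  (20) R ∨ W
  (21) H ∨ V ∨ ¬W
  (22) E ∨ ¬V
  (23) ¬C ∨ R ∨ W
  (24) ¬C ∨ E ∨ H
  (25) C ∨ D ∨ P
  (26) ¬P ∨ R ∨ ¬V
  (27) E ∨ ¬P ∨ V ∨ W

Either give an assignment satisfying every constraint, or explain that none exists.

P = False, V = True, H = True, E = True, D = False, W = False, C = True, R = True

Set P = False.
Try V = False:
  (¬R ∨ V) forces R = False.
  (R ∨ W) forces W = True.
  (C ∨ ¬W) forces C = True.
  (¬C ∨ E ∨ ¬W) forces E = True.
  clause (¬E ∨ R ∨ ¬W) is falsified — backtrack.
So V = True.
  then (E ∨ ¬V) forces E = True.
  then (¬D ∨ ¬E ∨ P) forces D = False.
  then (¬E ∨ H) forces H = True.
  then (C ∨ D ∨ P) forces C = True.
Set W = False.
  then (R ∨ W) forces R = True.
All clauses satisfied.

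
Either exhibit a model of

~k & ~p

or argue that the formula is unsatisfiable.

k = False, p = False

  ~k = True
  ~p = True
Both conjuncts True, so the formula holds.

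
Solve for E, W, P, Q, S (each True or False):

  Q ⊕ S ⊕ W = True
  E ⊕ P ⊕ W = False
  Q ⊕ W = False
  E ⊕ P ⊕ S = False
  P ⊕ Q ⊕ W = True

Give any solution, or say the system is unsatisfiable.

E: False, W: True, P: True, Q: True, S: True

Q ⊕ S ⊕ W = T ⊕ T ⊕ T = True ✓
E ⊕ P ⊕ W = F ⊕ T ⊕ T = False ✓
Q ⊕ W = T ⊕ T = False ✓
E ⊕ P ⊕ S = F ⊕ T ⊕ T = False ✓
P ⊕ Q ⊕ W = T ⊕ T ⊕ T = True ✓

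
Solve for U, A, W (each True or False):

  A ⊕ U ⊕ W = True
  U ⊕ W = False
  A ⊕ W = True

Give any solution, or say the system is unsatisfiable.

U = False, A = True, W = False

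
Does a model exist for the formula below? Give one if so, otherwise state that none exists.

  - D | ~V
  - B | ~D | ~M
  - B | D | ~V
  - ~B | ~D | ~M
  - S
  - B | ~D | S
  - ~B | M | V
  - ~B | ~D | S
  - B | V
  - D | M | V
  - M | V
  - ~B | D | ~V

S=T; B=T; V=F; M=T; D=F

Unit clause (S) forces S = True.
Set B = True.
Set V = False.
  then (~B | M | V) forces M = True.
  then (~B | ~D | ~M) forces D = False.
All clauses satisfied.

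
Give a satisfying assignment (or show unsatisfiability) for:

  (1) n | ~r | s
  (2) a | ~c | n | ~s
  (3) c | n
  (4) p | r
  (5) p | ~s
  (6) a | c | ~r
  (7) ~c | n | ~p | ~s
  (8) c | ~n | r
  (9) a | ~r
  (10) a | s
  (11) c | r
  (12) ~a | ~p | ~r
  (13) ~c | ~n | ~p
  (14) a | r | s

Set n = True.
Try s = True:
  (p | ~s) forces p = True.
  (~c | ~n | ~p) forces c = False.
  (c | ~n | r) forces r = True.
  (a | c | ~r) forces a = True.
  clause (~a | ~p | ~r) is falsified — backtrack.
So s = False.
  then (a | s) forces a = True.
Set r = True.
  then (~a | ~p | ~r) forces p = False.
Set c = False.
All clauses satisfied.

n = True, s = False, r = True, c = False, a = True, p = False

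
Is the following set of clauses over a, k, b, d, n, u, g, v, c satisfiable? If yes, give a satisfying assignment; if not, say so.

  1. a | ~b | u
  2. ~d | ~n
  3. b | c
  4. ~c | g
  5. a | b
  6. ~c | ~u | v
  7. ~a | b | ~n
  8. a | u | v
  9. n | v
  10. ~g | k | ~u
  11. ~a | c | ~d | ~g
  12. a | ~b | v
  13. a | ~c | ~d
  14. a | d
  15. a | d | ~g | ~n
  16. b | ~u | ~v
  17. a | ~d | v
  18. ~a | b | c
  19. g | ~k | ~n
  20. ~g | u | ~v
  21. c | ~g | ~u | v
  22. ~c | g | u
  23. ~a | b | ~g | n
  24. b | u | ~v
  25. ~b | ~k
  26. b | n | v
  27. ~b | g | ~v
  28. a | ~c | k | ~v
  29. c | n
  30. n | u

Set a = True.
Set k = False.
Try b = False:
  (b | c) forces c = True.
  (~c | g) forces g = True.
  (~a | b | ~n) forces n = False.
  clause (~a | b | ~g | n) is falsified — backtrack.
So b = True.
Try d = True:
  (~d | ~n) forces n = False.
  (n | v) forces v = True.
  (~b | g | ~v) forces g = True.
  (~g | k | ~u) forces u = False.
  clause (~g | u | ~v) is falsified — backtrack.
So d = False.
Set n = True.
Set u = True.
  then (~g | k | ~u) forces g = False.
  then (~b | g | ~v) forces v = False.
  then (~c | g) forces c = False.
All clauses satisfied.

a=T; k=F; b=T; d=F; n=T; u=T; g=F; v=F; c=F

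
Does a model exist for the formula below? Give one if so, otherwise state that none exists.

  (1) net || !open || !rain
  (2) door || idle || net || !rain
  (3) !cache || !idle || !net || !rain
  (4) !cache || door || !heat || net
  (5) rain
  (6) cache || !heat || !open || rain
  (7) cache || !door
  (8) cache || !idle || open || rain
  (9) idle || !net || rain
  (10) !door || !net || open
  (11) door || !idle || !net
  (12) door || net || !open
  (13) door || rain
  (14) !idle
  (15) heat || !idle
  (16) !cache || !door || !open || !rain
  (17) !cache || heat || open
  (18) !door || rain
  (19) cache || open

Unit clause (rain) forces rain = True.
Unit clause (!idle) forces idle = False.
Set door = False.
  then (door || idle || net || !rain) forces net = True.
Set cache = True.
Set heat = True.
Set open = True.
All clauses satisfied.

idle = False, door = False, cache = True, heat = True, open = True, net = True, rain = True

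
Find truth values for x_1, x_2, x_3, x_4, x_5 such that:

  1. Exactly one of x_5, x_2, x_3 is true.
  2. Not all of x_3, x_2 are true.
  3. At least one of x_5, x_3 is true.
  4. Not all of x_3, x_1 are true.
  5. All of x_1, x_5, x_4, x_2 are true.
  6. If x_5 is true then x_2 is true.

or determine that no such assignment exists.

The formula is unsatisfiable.

Case x_2 = True:
  (1) with x_2=T forces x_5 = False.
  Constraint (5) is violated (x_5=F) — contradiction.
Case x_2 = False:
  Constraint (5) is violated (x_2=F) — contradiction.
Both cases fail — unsatisfiable.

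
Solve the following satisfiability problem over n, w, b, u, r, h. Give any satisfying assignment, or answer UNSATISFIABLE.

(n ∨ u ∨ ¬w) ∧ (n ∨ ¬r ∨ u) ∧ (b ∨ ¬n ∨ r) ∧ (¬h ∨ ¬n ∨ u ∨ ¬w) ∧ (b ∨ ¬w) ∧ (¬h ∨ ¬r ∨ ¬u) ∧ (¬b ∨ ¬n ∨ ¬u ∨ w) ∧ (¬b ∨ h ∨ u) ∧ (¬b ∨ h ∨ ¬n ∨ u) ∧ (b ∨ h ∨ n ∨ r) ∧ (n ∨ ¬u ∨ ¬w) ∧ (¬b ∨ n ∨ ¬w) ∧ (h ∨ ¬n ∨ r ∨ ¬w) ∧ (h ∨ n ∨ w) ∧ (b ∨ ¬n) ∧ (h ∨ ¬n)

Set n = False.
Try w = True:
  (n ∨ u ∨ ¬w) forces u = True.
  clause (n ∨ ¬u ∨ ¬w) is falsified — backtrack.
So w = False.
  then (h ∨ n ∨ w) forces h = True.
Set b = False.
Set u = True.
  then (¬h ∨ ¬r ∨ ¬u) forces r = False.
All clauses satisfied.

n = False, w = False, b = False, u = True, r = False, h = True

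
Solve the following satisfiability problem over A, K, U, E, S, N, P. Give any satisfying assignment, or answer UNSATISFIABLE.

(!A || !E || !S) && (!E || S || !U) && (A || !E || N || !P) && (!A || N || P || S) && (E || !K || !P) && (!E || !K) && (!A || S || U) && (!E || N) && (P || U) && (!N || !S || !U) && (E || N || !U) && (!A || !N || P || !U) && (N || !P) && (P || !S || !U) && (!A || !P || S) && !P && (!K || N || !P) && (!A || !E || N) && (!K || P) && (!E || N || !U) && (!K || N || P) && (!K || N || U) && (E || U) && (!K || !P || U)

Unit clause (!P) forces P = False.
In (!K || P) only !K is left, so K = False.
In (P || U) only U is left, so U = True.
In (P || !S || !U) only !S is left, so S = False.
In (!E || S || !U) only !E is left, so E = False.
In (E || N || !U) only N is left, so N = True.
In (!A || !N || P || !U) only !A is left, so A = False.
All clauses satisfied.

A=F, K=F, U=T, E=F, S=F, N=T, P=F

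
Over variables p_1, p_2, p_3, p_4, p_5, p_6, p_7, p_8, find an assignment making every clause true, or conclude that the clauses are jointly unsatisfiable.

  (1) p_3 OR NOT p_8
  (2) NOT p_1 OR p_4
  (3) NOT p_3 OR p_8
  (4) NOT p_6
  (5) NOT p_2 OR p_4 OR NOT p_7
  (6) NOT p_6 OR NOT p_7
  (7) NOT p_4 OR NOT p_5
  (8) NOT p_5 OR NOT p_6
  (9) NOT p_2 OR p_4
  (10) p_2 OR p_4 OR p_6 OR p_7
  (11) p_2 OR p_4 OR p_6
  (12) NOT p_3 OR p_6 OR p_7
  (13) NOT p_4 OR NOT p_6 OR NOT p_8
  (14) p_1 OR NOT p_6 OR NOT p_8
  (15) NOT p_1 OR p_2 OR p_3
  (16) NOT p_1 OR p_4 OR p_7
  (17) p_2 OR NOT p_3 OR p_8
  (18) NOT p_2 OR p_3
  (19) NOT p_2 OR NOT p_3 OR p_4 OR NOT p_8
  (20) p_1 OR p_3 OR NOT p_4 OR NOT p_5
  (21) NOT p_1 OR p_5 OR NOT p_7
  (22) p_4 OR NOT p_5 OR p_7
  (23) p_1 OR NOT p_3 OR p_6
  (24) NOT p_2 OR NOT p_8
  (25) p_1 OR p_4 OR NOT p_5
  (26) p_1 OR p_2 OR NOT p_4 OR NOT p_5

p_1=F, p_2=F, p_3=F, p_4=T, p_5=F, p_6=F, p_7=T, p_8=F

Unit clause (NOT p_6) forces p_6 = False.
Set p_1 = False.
  then (p_1 OR NOT p_3 OR p_6) forces p_3 = False.
  then (p_3 OR NOT p_8) forces p_8 = False.
  then (NOT p_2 OR p_3) forces p_2 = False.
  then (p_2 OR p_4 OR p_6) forces p_4 = True.
  then (p_1 OR p_3 OR NOT p_4 OR NOT p_5) forces p_5 = False.
Set p_7 = True.
All clauses satisfied.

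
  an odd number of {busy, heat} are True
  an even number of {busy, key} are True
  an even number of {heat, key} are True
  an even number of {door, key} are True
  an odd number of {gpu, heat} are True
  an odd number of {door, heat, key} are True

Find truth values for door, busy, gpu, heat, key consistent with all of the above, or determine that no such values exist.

No satisfying assignment exists.

Adding constraints 1, 2, 3 mod 2: every variable appears an even number of times on the left, so the left side is 0.
But the right sides sum to 1 (mod 2). 0 ≠ 1 — the system is inconsistent.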